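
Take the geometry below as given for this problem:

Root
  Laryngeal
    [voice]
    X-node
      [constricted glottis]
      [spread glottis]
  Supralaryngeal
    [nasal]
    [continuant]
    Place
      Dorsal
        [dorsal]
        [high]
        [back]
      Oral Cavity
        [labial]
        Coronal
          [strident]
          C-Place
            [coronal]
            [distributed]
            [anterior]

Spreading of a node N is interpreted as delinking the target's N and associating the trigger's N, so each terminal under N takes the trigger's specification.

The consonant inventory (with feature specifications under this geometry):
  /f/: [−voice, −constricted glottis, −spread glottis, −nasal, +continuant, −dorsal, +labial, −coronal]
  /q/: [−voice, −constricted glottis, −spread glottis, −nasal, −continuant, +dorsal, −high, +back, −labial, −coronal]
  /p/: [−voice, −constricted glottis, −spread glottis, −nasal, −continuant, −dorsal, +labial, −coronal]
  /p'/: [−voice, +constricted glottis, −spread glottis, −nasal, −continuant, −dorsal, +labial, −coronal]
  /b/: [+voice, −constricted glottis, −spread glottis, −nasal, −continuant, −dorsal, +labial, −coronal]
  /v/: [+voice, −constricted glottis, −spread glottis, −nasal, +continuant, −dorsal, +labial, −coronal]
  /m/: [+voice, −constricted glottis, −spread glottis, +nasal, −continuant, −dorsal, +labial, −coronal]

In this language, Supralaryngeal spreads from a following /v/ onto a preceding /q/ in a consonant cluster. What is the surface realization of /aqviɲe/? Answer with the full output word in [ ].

[afviɲe]

Supralaryngeal immediately or transitively dominates [nasal], [continuant], [dorsal], [high], [back], [labial], [strident], [coronal], [distributed], [anterior].
The target acquires /v/'s values for everything under Supralaryngeal — [−nasal], [+continuant], [−dorsal], [+labial], [−coronal] — while keeping its own [voice], [constricted glottis], [spread glottis].
The resulting bundle matches /f/ in the inventory; substituting it for /q/ gives [afviɲe].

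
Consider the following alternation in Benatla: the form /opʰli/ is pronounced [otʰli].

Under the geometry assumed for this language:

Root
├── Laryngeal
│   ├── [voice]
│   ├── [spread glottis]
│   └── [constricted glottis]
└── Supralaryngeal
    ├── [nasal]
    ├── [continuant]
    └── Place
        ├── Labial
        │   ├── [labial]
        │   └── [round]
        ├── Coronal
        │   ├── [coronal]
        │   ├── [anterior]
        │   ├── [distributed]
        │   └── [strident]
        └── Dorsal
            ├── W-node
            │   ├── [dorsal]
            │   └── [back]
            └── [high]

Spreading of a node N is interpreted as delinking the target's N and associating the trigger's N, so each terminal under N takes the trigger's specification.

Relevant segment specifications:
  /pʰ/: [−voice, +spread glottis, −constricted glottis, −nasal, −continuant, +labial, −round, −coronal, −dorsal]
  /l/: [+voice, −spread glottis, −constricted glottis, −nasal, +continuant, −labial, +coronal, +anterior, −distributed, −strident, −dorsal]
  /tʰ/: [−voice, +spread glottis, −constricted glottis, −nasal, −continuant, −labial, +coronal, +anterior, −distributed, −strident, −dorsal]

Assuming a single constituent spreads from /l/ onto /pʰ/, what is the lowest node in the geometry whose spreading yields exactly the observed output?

Place

/pʰ/ and [tʰ] differ in [labial], [round], [coronal], [anterior], [distributed], [strident]; every other specified feature is identical.
In this geometry the lowest node dominating all of them is Place: every daughter of Place dominates only a proper subset, so no lower node suffices.
Spreading Place from /l/ overwrites each of those terminals with /l/'s values, yielding exactly [tʰ].
Since [continuant] is preserved even though /l/ disagrees there, no node above Place spread.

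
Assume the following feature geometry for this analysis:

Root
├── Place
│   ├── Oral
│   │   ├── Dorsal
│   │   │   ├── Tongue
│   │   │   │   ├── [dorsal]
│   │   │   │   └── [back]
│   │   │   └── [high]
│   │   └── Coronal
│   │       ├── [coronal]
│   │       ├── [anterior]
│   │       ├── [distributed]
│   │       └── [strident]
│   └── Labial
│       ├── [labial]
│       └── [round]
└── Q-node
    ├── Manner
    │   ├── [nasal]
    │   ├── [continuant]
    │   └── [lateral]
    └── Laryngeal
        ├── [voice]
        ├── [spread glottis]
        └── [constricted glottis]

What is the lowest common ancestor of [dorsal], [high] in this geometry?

[dorsal] is immediately dominated by Tongue.
[high] is immediately dominated by Dorsal.
These paths first converge at Dorsal; no daughter of Dorsal dominates all 2 features, so Dorsal is the minimal constituent.

Dorsal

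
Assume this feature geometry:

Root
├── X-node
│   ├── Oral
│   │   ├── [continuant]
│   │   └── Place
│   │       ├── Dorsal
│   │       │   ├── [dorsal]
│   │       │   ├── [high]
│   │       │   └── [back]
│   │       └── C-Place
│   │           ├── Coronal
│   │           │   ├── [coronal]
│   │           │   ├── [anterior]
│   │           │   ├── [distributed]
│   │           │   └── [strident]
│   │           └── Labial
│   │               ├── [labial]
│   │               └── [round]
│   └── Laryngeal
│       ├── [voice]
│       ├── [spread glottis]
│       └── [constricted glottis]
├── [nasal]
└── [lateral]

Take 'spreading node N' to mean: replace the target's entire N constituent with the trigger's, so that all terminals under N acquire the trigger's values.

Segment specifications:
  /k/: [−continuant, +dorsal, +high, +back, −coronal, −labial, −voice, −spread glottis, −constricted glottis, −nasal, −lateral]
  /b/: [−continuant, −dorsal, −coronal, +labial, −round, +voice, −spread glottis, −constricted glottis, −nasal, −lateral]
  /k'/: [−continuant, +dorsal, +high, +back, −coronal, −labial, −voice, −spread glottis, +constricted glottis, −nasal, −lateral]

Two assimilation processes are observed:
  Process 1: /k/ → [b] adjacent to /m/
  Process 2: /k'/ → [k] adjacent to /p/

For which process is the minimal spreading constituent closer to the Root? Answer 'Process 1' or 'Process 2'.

Process 1

In Process 1, [voice], [labial], [round], [dorsal], [high], [back] change, so the minimal spreading node is X-node at depth 1.
In Process 2, [constricted glottis] changes, so the minimal spreading node is [constricted glottis] at depth 3.
Depth 1 < depth 3; Process 1 involves the structurally higher constituent X-node.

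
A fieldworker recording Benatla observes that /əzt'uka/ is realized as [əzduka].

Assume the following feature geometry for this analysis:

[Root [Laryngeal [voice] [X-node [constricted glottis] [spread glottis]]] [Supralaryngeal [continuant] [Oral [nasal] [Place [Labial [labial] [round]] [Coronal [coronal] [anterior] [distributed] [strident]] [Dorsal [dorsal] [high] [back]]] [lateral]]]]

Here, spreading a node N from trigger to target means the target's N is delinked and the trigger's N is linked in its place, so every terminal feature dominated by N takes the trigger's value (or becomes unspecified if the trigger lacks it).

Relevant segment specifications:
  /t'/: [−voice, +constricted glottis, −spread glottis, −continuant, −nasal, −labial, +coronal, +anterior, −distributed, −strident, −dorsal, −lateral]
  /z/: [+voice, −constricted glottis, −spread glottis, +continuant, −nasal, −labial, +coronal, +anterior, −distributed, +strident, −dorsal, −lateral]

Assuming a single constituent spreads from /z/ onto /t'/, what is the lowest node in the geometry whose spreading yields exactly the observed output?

/t'/ and [d] differ in [voice], [constricted glottis]; every other specified feature is identical.
In this geometry the lowest node dominating all of them is Laryngeal: every daughter of Laryngeal dominates only a proper subset, so no lower node suffices.
Spreading Laryngeal from /z/ overwrites each of those terminals with /z/'s values, yielding exactly [d].
[strident], [continuant] — on which /z/ differs from /t'/ — are unchanged, so Root cannot have spread; the constituent is no larger than Laryngeal.

Laryngeal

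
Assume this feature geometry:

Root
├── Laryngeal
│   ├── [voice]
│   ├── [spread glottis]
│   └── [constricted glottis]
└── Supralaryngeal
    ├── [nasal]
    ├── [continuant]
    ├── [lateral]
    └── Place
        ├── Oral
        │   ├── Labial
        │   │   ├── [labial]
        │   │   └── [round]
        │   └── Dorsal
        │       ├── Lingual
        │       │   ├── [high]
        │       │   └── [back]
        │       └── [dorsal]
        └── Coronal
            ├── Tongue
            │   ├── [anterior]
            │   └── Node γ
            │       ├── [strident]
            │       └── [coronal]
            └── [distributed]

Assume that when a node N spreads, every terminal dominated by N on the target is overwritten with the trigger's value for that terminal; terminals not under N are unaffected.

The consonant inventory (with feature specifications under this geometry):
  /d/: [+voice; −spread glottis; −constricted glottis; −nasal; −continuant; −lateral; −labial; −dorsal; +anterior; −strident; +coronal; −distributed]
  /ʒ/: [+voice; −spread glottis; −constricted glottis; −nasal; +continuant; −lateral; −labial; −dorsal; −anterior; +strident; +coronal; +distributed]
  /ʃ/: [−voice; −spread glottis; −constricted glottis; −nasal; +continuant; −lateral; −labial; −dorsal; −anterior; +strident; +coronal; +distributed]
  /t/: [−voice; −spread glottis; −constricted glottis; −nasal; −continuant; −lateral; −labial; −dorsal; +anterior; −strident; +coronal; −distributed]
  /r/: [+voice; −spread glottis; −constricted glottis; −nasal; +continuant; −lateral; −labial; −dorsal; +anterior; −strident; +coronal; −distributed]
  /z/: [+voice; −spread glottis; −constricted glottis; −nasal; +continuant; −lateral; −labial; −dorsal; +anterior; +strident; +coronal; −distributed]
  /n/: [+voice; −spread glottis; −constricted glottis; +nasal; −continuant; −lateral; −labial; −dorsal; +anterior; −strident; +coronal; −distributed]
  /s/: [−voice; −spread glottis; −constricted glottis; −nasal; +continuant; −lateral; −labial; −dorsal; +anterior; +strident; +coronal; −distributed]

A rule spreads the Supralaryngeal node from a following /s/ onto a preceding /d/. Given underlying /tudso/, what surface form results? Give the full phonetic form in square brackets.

[tuzso]

Terminals under Supralaryngeal in this geometry: [nasal], [continuant], [lateral], [labial], [round], [high], [back], [dorsal], [anterior], [strident], [coronal], [distributed].
The target acquires /s/'s values for everything under Supralaryngeal — [−nasal], [+continuant], [−lateral], [−labial], [−dorsal], [+anterior], [+strident], [+coronal], [−distributed] — while keeping its own [voice], [spread glottis], [constricted glottis].
Among the inventory, only /z/ has exactly this specification, giving the surface form [tuzso].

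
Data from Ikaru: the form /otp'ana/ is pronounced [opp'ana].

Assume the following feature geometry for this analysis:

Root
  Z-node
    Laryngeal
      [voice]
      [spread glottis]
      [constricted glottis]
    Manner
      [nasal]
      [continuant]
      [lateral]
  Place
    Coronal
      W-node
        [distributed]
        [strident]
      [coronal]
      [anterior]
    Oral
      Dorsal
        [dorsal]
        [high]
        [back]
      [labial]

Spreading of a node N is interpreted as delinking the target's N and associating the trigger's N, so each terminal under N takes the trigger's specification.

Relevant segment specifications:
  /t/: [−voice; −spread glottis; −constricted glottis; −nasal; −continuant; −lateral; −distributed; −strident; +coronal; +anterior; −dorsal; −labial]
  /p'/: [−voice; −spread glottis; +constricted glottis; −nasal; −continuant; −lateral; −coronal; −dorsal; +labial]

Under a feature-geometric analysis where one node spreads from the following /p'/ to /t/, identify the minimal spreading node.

Feature comparison: [labial], [coronal], [anterior], [distributed], [strident] differ between /t/ and [p]; the remaining terminals match.
Tracing each changed feature up the tree, the paths first meet at Place; any lower node misses at least one of them.
Delinking /t/'s Place and associating /p'/'s Place gives precisely the feature bundle of [p].
[constricted glottis] — on which /p'/ differs from /t/ — is unchanged, so Root cannot have spread; the constituent is no larger than Place.

Place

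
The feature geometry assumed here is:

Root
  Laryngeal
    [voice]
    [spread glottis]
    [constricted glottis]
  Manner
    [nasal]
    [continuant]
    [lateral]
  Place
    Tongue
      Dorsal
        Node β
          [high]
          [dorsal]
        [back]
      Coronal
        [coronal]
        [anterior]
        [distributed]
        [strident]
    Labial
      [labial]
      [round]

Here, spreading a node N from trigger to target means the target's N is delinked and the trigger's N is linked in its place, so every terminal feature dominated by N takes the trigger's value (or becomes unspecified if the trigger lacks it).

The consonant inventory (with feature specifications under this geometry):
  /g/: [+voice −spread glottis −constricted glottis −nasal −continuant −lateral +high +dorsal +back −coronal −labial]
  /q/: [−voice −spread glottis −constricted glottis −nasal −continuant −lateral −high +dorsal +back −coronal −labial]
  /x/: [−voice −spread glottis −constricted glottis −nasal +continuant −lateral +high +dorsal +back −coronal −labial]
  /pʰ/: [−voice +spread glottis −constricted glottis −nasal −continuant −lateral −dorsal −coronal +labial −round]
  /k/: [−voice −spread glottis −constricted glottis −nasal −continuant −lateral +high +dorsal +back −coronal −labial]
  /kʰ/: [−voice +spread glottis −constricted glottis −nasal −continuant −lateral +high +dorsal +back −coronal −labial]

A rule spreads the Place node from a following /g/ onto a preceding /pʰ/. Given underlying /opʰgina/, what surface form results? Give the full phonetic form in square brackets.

[okʰgina]

The Place node dominates the terminals [high], [dorsal], [back], [coronal], [anterior], [distributed], [strident], [labial], [round].
The target acquires /g/'s values for everything under Place — [+high], [+dorsal], [+back], [−coronal], [−labial] — while keeping its own [voice], [spread glottis], [constricted glottis], ….
Among the inventory, only /kʰ/ has exactly this specification, giving the surface form [okʰgina].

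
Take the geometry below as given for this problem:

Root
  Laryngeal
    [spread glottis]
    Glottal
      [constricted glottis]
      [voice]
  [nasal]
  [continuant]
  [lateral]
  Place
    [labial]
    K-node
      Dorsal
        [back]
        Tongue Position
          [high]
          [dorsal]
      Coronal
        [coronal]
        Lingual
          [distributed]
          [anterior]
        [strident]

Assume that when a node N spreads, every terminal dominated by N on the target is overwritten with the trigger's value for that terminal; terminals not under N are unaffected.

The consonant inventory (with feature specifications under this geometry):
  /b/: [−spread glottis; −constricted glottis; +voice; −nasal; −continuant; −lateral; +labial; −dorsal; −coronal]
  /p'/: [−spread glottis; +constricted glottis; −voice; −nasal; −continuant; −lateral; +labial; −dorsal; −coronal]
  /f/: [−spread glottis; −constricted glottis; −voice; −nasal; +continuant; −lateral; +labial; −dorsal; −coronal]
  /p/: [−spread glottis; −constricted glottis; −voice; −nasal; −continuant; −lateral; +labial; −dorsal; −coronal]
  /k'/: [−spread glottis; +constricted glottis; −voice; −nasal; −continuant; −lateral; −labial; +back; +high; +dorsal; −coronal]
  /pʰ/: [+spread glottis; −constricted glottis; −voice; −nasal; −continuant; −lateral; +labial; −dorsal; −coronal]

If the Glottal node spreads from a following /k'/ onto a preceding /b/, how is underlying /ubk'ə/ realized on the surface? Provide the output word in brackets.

[up'k'ə]

The Glottal node dominates the terminals [constricted glottis], [voice].
Spreading Glottal from /k'/ onto /b/ replaces those values with /k'/'s: [+constricted glottis], [−voice]. Features outside Glottal ([spread glottis], [nasal], [continuant], …) stay as in /b/.
Among the inventory, only /p'/ has exactly this specification, giving the surface form [up'k'ə].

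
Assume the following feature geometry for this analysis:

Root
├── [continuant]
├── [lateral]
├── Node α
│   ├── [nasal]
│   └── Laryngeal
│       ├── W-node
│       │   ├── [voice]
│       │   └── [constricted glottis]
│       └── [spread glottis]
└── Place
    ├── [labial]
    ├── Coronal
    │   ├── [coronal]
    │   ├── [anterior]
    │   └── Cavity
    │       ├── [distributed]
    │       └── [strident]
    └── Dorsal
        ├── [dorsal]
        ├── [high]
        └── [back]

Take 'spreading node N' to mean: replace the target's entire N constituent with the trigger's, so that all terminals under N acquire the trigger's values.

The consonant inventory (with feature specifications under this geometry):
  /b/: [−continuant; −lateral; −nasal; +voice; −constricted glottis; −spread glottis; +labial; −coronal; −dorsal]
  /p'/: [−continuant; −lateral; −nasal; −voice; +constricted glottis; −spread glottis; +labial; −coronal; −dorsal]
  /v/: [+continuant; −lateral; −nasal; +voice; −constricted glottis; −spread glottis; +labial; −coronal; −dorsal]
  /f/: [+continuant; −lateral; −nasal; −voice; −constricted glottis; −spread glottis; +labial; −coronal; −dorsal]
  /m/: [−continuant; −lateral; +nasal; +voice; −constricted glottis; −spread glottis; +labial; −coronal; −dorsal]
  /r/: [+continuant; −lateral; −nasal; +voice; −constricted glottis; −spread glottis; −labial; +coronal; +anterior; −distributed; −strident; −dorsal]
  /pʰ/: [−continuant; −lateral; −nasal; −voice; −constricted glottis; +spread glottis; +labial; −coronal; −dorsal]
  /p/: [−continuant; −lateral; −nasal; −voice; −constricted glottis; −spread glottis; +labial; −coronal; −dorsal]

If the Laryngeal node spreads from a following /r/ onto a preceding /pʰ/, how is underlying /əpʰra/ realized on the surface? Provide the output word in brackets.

[əbra]

The Laryngeal node dominates the terminals [voice], [constricted glottis], [spread glottis].
The target acquires /r/'s values for everything under Laryngeal — [+voice], [−constricted glottis], [−spread glottis] — while keeping its own [continuant], [lateral], [nasal], ….
The resulting bundle matches /b/ in the inventory; substituting it for /pʰ/ gives [əbra].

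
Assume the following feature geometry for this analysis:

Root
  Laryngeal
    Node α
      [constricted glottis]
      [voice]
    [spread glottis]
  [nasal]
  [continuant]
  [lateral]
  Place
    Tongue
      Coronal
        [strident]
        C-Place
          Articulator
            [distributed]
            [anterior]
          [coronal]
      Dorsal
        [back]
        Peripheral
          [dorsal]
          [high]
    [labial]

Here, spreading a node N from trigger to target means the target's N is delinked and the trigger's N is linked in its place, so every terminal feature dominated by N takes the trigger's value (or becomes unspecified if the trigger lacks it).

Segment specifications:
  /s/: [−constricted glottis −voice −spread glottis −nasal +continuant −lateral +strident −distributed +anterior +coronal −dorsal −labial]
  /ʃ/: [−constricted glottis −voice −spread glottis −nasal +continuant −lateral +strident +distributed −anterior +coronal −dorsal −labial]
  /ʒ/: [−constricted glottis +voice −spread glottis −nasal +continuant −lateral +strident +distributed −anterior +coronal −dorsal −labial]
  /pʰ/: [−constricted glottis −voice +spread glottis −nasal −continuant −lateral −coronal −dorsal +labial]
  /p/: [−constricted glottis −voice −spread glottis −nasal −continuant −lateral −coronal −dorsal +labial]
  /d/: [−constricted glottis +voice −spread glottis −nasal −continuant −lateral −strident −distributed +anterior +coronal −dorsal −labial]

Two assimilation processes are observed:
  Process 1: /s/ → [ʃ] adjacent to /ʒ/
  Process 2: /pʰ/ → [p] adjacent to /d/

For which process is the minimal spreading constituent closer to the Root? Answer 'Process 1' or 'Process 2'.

Process 1: the features that change are [anterior], [distributed]; the minimal node is Articulator (depth 5).
Process 2 alters [spread glottis]; the lowest dominating node is [spread glottis] (depth 2 from Root).
[spread glottis] (depth 2) sits above Articulator (depth 5), making Process 2 the one with the higher spreading node.

Process 2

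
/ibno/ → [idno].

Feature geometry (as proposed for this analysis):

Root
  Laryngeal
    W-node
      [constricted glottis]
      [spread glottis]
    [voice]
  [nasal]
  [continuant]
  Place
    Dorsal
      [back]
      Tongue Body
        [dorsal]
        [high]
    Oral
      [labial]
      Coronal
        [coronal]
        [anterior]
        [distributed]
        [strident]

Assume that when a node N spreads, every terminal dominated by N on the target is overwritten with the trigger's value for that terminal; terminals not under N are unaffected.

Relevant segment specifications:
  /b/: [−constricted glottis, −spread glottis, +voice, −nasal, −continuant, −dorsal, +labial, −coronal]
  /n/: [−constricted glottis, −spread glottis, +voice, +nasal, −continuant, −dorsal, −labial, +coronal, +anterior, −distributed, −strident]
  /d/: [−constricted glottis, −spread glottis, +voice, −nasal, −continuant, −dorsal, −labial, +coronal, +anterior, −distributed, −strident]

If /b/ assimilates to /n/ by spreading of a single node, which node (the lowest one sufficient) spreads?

Feature comparison: [labial], [coronal], [anterior], [distributed], [strident] differ between /b/ and [d]; the remaining terminals match.
Tracing each changed feature up the tree, the paths first meet at Oral; any lower node misses at least one of them.
Delinking /b/'s Oral and associating /n/'s Oral gives precisely the feature bundle of [d].
[nasal] stays as in /b/ although /n/ differs there, so no node dominating it spread; among the remaining candidates Oral is the lowest that derives the output.

Oral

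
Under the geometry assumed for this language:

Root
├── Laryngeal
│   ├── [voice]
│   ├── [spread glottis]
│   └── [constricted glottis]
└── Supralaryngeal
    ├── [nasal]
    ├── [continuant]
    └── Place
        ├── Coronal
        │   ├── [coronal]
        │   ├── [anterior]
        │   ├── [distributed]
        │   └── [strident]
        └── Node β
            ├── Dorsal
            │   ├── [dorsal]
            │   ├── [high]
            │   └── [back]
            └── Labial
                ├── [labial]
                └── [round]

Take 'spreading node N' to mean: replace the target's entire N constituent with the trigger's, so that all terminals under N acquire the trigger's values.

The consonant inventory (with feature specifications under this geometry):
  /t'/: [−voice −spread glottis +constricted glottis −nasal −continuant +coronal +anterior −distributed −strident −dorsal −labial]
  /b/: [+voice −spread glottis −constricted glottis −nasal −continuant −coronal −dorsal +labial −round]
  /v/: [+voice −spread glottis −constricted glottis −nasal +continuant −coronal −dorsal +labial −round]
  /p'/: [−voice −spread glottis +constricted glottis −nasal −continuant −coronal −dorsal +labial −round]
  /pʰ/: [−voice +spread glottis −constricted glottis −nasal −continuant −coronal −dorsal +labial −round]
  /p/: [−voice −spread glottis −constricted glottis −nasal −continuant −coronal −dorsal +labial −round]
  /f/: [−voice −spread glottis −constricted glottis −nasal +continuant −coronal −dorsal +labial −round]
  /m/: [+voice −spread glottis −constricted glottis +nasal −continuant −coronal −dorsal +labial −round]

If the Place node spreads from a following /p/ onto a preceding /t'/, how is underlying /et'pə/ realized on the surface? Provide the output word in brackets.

Place immediately or transitively dominates [coronal], [anterior], [distributed], [strident], [dorsal], [high], [back], [labial], [round].
Spreading Place from /p/ onto /t'/ replaces those values with /p/'s: [−coronal], [−dorsal], [+labial], [−round]. Features outside Place ([voice], [spread glottis], [constricted glottis], …) stay as in /t'/.
This feature bundle is that of [p'], so /et'pə/ surfaces as [ep'pə].

[ep'pə]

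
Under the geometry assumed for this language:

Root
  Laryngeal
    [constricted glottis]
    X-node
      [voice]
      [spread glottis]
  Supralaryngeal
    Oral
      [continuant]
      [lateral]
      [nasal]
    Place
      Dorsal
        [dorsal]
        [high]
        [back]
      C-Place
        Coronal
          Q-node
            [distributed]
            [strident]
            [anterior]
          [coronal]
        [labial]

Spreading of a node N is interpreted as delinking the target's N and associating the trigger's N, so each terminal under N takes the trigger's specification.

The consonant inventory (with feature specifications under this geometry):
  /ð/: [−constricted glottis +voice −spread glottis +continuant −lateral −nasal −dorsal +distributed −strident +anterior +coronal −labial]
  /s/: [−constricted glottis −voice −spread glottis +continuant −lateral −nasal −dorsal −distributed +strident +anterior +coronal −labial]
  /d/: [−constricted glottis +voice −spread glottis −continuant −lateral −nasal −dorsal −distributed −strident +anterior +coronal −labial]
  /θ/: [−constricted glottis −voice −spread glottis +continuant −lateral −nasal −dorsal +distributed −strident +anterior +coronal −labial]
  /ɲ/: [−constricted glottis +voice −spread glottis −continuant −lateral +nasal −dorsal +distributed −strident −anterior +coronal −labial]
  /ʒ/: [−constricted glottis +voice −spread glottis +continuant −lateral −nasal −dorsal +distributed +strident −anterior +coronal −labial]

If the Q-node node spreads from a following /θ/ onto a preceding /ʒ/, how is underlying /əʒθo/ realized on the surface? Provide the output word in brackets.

The Q-node node dominates the terminals [distributed], [strident], [anterior].
Spreading Q-node from /θ/ onto /ʒ/ replaces those values with /θ/'s: [+distributed], [−strident], [+anterior]. Features outside Q-node ([constricted glottis], [voice], [spread glottis], …) stay as in /ʒ/.
The resulting bundle matches /ð/ in the inventory; substituting it for /ʒ/ gives [əðθo].

[əðθo]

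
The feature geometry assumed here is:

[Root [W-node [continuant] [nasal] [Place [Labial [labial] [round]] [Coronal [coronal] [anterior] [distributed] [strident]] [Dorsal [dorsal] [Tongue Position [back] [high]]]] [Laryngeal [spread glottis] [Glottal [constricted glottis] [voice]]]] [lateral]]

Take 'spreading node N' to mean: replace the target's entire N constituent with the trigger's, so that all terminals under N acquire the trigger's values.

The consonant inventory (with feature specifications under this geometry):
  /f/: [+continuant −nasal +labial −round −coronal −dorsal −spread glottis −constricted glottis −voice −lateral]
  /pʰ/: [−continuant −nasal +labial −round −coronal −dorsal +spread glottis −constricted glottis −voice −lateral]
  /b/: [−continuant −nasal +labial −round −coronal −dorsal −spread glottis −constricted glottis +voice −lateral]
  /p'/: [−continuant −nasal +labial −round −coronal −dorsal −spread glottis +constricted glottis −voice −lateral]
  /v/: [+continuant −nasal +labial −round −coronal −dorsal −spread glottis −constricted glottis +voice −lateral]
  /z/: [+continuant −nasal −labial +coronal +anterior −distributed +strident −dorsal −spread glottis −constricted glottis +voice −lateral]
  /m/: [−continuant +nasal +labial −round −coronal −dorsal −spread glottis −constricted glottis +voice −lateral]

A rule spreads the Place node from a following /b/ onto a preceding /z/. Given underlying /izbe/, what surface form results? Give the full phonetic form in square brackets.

[ivbe]

The Place node dominates the terminals [labial], [round], [coronal], [anterior], [distributed], [strident], [dorsal], [back], [high].
Spreading Place from /b/ onto /z/ replaces those values with /b/'s: [+labial], [−round], [−coronal], [−dorsal]. Features outside Place ([continuant], [nasal], [spread glottis], …) stay as in /z/.
The resulting bundle matches /v/ in the inventory; substituting it for /z/ gives [ivbe].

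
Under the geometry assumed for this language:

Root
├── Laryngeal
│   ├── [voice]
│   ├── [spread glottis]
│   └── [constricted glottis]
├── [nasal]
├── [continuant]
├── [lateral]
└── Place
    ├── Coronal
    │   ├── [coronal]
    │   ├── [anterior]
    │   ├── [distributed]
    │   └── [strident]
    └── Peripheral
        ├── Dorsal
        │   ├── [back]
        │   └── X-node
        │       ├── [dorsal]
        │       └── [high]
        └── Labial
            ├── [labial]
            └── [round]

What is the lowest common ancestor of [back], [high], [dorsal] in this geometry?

[back] is immediately dominated by Dorsal.
[high] is immediately dominated by X-node.
[dorsal] is immediately dominated by X-node.
The listed terminals split across distinct daughters of Dorsal, so Dorsal itself is the smallest node containing them all.

Dorsal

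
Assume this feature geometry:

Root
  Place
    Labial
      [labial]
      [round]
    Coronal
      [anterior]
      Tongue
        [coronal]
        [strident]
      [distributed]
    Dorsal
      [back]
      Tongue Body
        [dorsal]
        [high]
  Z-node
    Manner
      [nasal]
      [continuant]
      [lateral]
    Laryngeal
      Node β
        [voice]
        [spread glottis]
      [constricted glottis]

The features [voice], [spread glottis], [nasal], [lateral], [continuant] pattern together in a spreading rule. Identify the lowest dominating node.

[voice] lies under Node β (below Z-node).
[spread glottis] lies under Node β (below Z-node).
[nasal] lies under Manner (below Z-node).
[lateral] lies under Manner (below Z-node).
[continuant]: Root → Z-node → Manner → [continuant].
Z-node is the lowest common ancestor — every listed feature sits under it, and no single subconstituent of Z-node covers them all.

Z-node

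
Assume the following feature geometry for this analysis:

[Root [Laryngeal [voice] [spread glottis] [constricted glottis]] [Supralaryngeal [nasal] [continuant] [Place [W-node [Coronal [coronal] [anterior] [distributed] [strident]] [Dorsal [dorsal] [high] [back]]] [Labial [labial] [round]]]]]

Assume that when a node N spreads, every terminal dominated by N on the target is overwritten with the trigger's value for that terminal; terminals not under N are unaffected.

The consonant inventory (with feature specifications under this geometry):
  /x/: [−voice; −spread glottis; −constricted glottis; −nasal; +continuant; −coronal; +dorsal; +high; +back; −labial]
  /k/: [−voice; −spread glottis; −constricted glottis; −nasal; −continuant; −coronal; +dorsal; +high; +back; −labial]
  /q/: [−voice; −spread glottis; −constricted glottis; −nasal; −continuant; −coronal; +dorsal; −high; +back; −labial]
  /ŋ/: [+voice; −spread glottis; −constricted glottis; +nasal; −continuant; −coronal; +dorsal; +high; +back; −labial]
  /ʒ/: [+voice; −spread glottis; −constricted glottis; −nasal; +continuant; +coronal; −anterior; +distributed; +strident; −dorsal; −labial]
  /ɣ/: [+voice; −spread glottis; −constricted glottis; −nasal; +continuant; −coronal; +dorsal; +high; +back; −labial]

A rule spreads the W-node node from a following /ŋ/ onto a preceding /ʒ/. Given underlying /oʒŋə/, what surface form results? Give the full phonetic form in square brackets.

The W-node node dominates the terminals [coronal], [anterior], [distributed], [strident], [dorsal], [high], [back].
After delinking /ʒ/'s W-node and linking /ŋ/'s, the affected terminals become [−coronal], [+dorsal], [+high], [+back]; [voice], [spread glottis], [constricted glottis], … (outside W-node) are retained from /ʒ/.
Among the inventory, only /ɣ/ has exactly this specification, giving the surface form [oɣŋə].

[oɣŋə]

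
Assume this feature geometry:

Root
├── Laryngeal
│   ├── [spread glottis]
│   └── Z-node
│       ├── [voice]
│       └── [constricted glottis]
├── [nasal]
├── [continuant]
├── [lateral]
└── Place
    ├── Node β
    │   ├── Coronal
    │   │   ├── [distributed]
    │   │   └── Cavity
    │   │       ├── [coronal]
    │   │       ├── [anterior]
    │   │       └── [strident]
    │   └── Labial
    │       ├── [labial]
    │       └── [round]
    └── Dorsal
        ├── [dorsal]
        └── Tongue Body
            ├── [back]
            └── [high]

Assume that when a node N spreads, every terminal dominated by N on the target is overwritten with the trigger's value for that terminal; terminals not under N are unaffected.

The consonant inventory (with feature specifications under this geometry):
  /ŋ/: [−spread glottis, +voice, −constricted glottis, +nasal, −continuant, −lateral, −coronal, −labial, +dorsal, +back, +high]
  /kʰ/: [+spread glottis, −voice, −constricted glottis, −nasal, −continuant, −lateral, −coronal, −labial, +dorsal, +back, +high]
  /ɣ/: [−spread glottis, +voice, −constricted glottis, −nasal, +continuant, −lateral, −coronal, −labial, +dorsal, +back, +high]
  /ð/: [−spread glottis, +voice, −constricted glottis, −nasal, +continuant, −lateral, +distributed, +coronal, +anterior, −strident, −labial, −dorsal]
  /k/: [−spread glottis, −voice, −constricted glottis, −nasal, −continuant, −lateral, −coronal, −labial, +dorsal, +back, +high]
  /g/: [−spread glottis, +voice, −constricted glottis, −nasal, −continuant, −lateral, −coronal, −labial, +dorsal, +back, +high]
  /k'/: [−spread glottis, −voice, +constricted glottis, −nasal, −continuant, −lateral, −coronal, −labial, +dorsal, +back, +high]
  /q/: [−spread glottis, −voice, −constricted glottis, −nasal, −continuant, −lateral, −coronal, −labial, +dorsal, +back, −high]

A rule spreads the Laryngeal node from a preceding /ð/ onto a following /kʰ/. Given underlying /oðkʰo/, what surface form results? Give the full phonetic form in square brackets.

[oðgo]

The Laryngeal node dominates the terminals [spread glottis], [voice], [constricted glottis].
The target acquires /ð/'s values for everything under Laryngeal — [−spread glottis], [+voice], [−constricted glottis] — while keeping its own [nasal], [continuant], [lateral], ….
The resulting bundle matches /g/ in the inventory; substituting it for /kʰ/ gives [oðgo].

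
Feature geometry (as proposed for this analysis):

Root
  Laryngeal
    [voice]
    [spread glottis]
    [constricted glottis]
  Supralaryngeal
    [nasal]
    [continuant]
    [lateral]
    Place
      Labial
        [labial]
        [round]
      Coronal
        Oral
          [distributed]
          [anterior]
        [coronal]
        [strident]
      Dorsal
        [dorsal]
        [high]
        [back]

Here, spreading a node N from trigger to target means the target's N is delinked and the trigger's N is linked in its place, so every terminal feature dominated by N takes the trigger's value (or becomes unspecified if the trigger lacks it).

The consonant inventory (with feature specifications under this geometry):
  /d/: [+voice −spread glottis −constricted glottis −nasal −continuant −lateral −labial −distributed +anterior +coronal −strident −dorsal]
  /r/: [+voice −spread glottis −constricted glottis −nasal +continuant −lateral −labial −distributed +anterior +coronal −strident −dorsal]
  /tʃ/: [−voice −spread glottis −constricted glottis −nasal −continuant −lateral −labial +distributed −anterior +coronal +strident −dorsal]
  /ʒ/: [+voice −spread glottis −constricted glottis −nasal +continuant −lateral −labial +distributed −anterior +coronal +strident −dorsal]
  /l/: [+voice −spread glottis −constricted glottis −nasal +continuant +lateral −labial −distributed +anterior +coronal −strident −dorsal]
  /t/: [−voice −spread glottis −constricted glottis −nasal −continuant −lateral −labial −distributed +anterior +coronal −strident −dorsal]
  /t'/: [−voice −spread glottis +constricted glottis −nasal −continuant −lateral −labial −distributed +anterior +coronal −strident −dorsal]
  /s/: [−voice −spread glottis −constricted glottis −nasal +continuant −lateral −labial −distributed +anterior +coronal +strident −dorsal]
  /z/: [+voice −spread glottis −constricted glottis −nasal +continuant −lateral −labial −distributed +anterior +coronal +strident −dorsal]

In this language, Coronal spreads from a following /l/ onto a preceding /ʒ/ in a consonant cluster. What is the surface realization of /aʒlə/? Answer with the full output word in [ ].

[arlə]

Terminals under Coronal in this geometry: [distributed], [anterior], [coronal], [strident].
After delinking /ʒ/'s Coronal and linking /l/'s, the affected terminals become [−distributed], [+anterior], [+coronal], [−strident]; [voice], [spread glottis], [constricted glottis], … (outside Coronal) are retained from /ʒ/.
This feature bundle is that of [r], so /aʒlə/ surfaces as [arlə].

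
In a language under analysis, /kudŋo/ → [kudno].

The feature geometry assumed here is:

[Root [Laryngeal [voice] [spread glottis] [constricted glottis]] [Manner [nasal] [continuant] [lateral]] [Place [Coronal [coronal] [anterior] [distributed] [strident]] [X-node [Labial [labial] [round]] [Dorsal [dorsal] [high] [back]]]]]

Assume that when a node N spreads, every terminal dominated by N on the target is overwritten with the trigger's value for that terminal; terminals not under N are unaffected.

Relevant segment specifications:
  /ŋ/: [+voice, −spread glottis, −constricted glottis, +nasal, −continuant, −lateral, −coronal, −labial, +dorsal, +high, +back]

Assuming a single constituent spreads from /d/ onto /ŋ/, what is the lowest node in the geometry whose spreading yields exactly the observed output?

/ŋ/ and [n] differ in [coronal], [anterior], [distributed], [strident], [dorsal], [high], [back]; every other specified feature is identical.
These terminals are all dominated by Place, and no proper subconstituent of Place covers them all; Place is their lowest common ancestor.
Spreading Place from /d/ overwrites each of those terminals with /d/'s values, yielding exactly [n].
Since [nasal] is preserved even though /d/ disagrees there, no node above Place spread.

Place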